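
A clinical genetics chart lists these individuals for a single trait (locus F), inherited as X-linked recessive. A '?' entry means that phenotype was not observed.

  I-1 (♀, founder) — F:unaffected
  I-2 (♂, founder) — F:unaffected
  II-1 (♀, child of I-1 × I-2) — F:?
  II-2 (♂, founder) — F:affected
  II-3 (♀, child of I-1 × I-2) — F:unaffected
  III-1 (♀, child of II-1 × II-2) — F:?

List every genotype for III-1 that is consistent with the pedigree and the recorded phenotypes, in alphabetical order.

III-1 ∈ {X^FX^f, X^fX^f}

F/I-1 un ·: X^FX^F|X^FX^f
F/I-2 un ·: X^FY
F/II-1 ? I-1×I-2: X^FX^F|X^FX^f
F/II-2 aff ·: X^fY
F/II-3 un I-1×I-2: X^FX^F|X^FX^f
F/III-1 ? II-1×II-2: X^FX^f|X^fX^f
⇒ F over [I-1,I-2,II-1,II-2,II-3,III-1]: 7 consistent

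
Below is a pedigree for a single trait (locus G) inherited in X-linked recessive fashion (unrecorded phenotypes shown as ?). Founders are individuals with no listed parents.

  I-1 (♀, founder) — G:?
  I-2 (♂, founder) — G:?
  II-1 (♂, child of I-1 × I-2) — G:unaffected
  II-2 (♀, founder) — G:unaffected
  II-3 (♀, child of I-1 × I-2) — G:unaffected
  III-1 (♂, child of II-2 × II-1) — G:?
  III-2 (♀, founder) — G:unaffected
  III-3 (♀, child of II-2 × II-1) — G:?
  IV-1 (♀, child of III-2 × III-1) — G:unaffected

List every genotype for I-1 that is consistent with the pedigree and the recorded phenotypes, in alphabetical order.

G/I-1 ? ·: X^GX^G|X^GX^g
G/I-2 ? ·: X^GY|X^gY
G/II-1 un I-1×I-2: X^GY
G/II-2 un ·: X^GX^G|X^GX^g
G/II-3 un I-1×I-2: X^GX^G|X^GX^g
G/III-1 ? II-2×II-1: X^GY|X^gY
G/III-2 un ·: X^GX^G|X^GX^g
G/III-3 ? II-2×II-1: X^GX^G|X^GX^g
G/IV-1 un III-2×III-1: X^GX^G|X^GX^g
⇒ G over [I-1,I-2,II-1,II-2,II-3,III-1,III-2,III-3,IV-1]: 65 consistent

I-1 ∈ {X^GX^G, X^GX^g}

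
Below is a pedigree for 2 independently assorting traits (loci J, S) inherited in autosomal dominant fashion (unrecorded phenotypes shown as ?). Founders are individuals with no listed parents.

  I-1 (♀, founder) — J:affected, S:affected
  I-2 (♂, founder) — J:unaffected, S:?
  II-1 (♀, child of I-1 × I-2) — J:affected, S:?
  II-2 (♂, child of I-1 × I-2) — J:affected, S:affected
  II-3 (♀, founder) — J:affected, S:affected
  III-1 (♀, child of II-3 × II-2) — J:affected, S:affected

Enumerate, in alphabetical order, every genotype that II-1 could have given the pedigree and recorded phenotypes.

J/I-1 aff ·: Jj|JJ
J/I-2 un ·: jj
J/II-1 aff I-1×I-2: Jj
J/II-2 aff I-1×I-2: Jj
J/II-3 aff ·: Jj|JJ
J/III-1 aff II-3×II-2: Jj|JJ
⇒ J over [I-1,I-2,II-1,II-2,II-3,III-1]: 8 consistent
S/I-1 aff ·: Ss|SS
S/I-2 ? ·: ss|Ss|SS
S/II-1 ? I-1×I-2: ss|Ss|SS
S/II-2 aff I-1×I-2: Ss|SS
S/II-3 aff ·: Ss|SS
S/III-1 aff II-3×II-2: Ss|SS
⇒ S over [I-1,I-2,II-1,II-2,II-3,III-1]: 64 consistent

II-1 ∈ {Jj SS, Jj Ss, Jj ss}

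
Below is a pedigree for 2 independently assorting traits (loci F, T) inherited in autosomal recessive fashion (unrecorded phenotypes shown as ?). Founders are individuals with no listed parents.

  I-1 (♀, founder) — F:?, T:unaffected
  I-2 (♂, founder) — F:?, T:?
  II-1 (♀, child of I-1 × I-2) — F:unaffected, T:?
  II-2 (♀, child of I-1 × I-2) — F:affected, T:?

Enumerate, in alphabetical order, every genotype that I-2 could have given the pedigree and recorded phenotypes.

I-2 ∈ {Ff TT, Ff Tt, Ff tt, ff TT, ff Tt, ff tt}

F/I-1 ? ·: Ff|ff
F/I-2 ? ·: Ff|ff
F/II-1 un I-1×I-2: FF|Ff
F/II-2 aff I-1×I-2: ff
⇒ F over [I-1,I-2,II-1,II-2]: 4 consistent
T/I-1 un ·: TT|Tt
T/I-2 ? ·: TT|Tt|tt
T/II-1 ? I-1×I-2: TT|Tt|tt
T/II-2 ? I-1×I-2: TT|Tt|tt
⇒ T over [I-1,I-2,II-1,II-2]: 23 consistent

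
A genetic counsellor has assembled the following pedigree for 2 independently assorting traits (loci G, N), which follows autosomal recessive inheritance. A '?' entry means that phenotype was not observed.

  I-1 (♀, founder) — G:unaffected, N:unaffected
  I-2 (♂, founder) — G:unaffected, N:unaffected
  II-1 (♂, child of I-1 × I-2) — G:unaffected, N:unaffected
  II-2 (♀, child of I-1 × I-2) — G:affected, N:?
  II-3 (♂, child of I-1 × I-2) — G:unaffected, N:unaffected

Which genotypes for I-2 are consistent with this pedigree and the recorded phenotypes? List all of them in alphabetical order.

I-2 ∈ {Gg NN, Gg Nn}

G/I-1 un ·: Gg
G/I-2 un ·: Gg
G/II-1 un I-1×I-2: GG|Gg
G/II-2 aff I-1×I-2: gg
G/II-3 un I-1×I-2: GG|Gg
⇒ G over [I-1,I-2,II-1,II-2,II-3]: 4 consistent
N/I-1 un ·: NN|Nn
N/I-2 un ·: NN|Nn
N/II-1 un I-1×I-2: NN|Nn
N/II-2 ? I-1×I-2: NN|Nn|nn
N/II-3 un I-1×I-2: NN|Nn
⇒ N over [I-1,I-2,II-1,II-2,II-3]: 29 consistent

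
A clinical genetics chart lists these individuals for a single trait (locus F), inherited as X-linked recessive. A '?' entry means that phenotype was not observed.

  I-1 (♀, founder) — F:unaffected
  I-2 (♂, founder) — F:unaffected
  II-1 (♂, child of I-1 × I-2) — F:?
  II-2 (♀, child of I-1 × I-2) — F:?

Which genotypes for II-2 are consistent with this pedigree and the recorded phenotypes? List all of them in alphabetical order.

II-2 ∈ {X^FX^F, X^FX^f}

F/I-1 un ·: X^FX^F|X^FX^f
F/I-2 un ·: X^FY
F/II-1 ? I-1×I-2: X^FY|X^fY
F/II-2 ? I-1×I-2: X^FX^F|X^FX^f
⇒ F over [I-1,I-2,II-1,II-2]: 5 consistent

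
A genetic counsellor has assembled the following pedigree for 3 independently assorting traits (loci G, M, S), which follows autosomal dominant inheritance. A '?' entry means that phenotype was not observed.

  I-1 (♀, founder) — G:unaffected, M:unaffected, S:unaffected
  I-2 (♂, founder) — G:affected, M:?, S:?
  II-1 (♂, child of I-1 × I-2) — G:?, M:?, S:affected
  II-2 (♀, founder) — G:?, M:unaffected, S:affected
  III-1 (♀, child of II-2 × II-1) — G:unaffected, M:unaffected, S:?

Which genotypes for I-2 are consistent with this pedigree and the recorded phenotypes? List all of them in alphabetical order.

G/I-1 un ·: gg
G/I-2 aff ·: Gg|GG
G/II-1 ? I-1×I-2: gg|Gg
G/II-2 ? ·: gg|Gg
G/III-1 un II-2×II-1: gg
⇒ G over [I-1,I-2,II-1,II-2,III-1]: 6 consistent
M/I-1 un ·: mm
M/I-2 ? ·: mm|Mm|MM
M/II-1 ? I-1×I-2: mm|Mm
M/II-2 un ·: mm
M/III-1 un II-2×II-1: mm
⇒ M over [I-1,I-2,II-1,II-2,III-1]: 4 consistent
S/I-1 un ·: ss
S/I-2 ? ·: Ss|SS
S/II-1 aff I-1×I-2: Ss
S/II-2 aff ·: Ss|SS
S/III-1 ? II-2×II-1: ss|Ss|SS
⇒ S over [I-1,I-2,II-1,II-2,III-1]: 10 consistent

I-2 ∈ {GG MM SS, GG MM Ss, GG Mm SS, GG Mm Ss, GG mm SS, GG mm Ss, Gg MM SS, Gg MM Ss, Gg Mm SS, Gg Mm Ss, Gg mm SS, Gg mm Ss}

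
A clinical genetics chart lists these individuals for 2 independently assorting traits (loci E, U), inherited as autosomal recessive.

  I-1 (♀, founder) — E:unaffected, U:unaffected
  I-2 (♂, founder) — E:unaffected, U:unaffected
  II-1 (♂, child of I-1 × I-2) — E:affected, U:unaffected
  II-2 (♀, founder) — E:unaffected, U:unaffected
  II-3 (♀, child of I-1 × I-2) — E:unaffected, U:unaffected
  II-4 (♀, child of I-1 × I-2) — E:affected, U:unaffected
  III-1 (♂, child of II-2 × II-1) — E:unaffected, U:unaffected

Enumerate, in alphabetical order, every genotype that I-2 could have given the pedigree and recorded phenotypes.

E/I-1 un ·: Ee
E/I-2 un ·: Ee
E/II-1 aff I-1×I-2: ee
E/II-2 un ·: EE|Ee
E/II-3 un I-1×I-2: EE|Ee
E/II-4 aff I-1×I-2: ee
E/III-1 un II-2×II-1: Ee
⇒ E over [I-1,I-2,II-1,II-2,II-3,II-4,III-1]: 4 consistent
U/I-1 un ·: UU|Uu
U/I-2 un ·: UU|Uu
U/II-1 un I-1×I-2: UU|Uu
U/II-2 un ·: UU|Uu
U/II-3 un I-1×I-2: UU|Uu
U/II-4 un I-1×I-2: UU|Uu
U/III-1 un II-2×II-1: UU|Uu
⇒ U over [I-1,I-2,II-1,II-2,II-3,II-4,III-1]: 87 consistent

I-2 ∈ {Ee UU, Ee Uu}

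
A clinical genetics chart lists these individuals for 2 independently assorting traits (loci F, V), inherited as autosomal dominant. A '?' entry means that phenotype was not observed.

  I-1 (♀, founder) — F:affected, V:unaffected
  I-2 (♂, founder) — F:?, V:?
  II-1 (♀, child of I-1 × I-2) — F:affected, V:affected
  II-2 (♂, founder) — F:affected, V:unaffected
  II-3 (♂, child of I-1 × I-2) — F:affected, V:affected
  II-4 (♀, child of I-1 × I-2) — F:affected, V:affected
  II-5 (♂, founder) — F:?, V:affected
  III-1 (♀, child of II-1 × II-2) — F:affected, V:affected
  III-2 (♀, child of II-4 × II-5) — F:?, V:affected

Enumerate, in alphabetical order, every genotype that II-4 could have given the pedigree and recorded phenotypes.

II-4 ∈ {FF Vv, Ff Vv}

F/I-1 aff ·: Ff|FF
F/I-2 ? ·: ff|Ff|FF
F/II-1 aff I-1×I-2: Ff|FF
F/II-2 aff ·: Ff|FF
F/II-3 aff I-1×I-2: Ff|FF
F/II-4 aff I-1×I-2: Ff|FF
F/II-5 ? ·: ff|Ff|FF
F/III-1 aff II-1×II-2: Ff|FF
F/III-2 ? II-4×II-5: ff|Ff|FF
⇒ F over [I-1,I-2,II-1,II-2,II-3,II-4,II-5,III-1,III-2]: 530 consistent
V/I-1 un ·: vv
V/I-2 ? ·: Vv|VV
V/II-1 aff I-1×I-2: Vv
V/II-2 un ·: vv
V/II-3 aff I-1×I-2: Vv
V/II-4 aff I-1×I-2: Vv
V/II-5 aff ·: Vv|VV
V/III-1 aff II-1×II-2: Vv
V/III-2 aff II-4×II-5: Vv|VV
⇒ V over [I-1,I-2,II-1,II-2,II-3,II-4,II-5,III-1,III-2]: 8 consistent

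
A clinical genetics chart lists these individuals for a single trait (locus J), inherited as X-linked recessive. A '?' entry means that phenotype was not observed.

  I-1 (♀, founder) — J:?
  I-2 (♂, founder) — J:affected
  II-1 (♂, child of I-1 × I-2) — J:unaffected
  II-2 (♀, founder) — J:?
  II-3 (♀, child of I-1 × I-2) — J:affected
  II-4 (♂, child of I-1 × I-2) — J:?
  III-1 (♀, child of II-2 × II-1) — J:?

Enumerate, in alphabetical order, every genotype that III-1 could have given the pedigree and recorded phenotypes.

III-1 ∈ {X^JX^J, X^JX^j}

J/I-1 ? ·: X^JX^j
J/I-2 aff ·: X^jY
J/II-1 un I-1×I-2: X^JY
J/II-2 ? ·: X^JX^J|X^JX^j|X^jX^j
J/II-3 aff I-1×I-2: X^jX^j
J/II-4 ? I-1×I-2: X^JY|X^jY
J/III-1 ? II-2×II-1: X^JX^J|X^JX^j
⇒ J over [I-1,I-2,II-1,II-2,II-3,II-4,III-1]: 8 consistent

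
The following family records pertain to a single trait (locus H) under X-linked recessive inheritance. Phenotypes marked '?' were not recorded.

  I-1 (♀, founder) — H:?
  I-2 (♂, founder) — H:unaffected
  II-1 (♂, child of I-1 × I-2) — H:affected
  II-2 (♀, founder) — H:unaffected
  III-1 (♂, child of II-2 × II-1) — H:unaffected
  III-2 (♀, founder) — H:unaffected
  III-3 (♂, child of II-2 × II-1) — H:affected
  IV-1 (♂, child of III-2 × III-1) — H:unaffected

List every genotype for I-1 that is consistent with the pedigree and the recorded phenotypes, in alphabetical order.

H/I-1 ? ·: X^HX^h|X^hX^h
H/I-2 un ·: X^HY
H/II-1 aff I-1×I-2: X^hY
H/II-2 un ·: X^HX^h
H/III-1 un II-2×II-1: X^HY
H/III-2 un ·: X^HX^H|X^HX^h
H/III-3 aff II-2×II-1: X^hY
H/IV-1 un III-2×III-1: X^HY
⇒ H over [I-1,I-2,II-1,II-2,III-1,III-2,III-3,IV-1]: 4 consistent

I-1 ∈ {X^HX^h, X^hX^h}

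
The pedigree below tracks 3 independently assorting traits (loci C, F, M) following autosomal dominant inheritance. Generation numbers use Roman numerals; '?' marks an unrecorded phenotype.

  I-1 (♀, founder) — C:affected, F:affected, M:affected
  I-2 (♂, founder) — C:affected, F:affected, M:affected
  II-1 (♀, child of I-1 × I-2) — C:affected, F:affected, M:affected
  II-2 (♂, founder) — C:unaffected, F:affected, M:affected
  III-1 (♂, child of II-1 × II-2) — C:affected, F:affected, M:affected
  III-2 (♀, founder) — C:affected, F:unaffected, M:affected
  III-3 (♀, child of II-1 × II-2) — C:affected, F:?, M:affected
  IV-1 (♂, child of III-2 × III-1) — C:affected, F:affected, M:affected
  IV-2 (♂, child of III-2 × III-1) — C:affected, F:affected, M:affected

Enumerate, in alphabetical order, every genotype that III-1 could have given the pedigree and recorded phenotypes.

III-1 ∈ {Cc FF MM, Cc FF Mm, Cc Ff MM, Cc Ff Mm}

C/I-1 aff ·: Cc|CC
C/I-2 aff ·: Cc|CC
C/II-1 aff I-1×I-2: Cc|CC
C/II-2 un ·: cc
C/III-1 aff II-1×II-2: Cc
C/III-2 aff ·: Cc|CC
C/III-3 aff II-1×II-2: Cc
C/IV-1 aff III-2×III-1: Cc|CC
C/IV-2 aff III-2×III-1: Cc|CC
⇒ C over [I-1,I-2,II-1,II-2,III-1,III-2,III-3,IV-1,IV-2]: 56 consistent
F/I-1 aff ·: Ff|FF
F/I-2 aff ·: Ff|FF
F/II-1 aff I-1×I-2: Ff|FF
F/II-2 aff ·: Ff|FF
F/III-1 aff II-1×II-2: Ff|FF
F/III-2 un ·: ff
F/III-3 ? II-1×II-2: ff|Ff|FF
F/IV-1 aff III-2×III-1: Ff
F/IV-2 aff III-2×III-1: Ff
⇒ F over [I-1,I-2,II-1,II-2,III-1,III-2,III-3,IV-1,IV-2]: 50 consistent
M/I-1 aff ·: Mm|MM
M/I-2 aff ·: Mm|MM
M/II-1 aff I-1×I-2: Mm|MM
M/II-2 aff ·: Mm|MM
M/III-1 aff II-1×II-2: Mm|MM
M/III-2 aff ·: Mm|MM
M/III-3 aff II-1×II-2: Mm|MM
M/IV-1 aff III-2×III-1: Mm|MM
M/IV-2 aff III-2×III-1: Mm|MM
⇒ M over [I-1,I-2,II-1,II-2,III-1,III-2,III-3,IV-1,IV-2]: 280 consistent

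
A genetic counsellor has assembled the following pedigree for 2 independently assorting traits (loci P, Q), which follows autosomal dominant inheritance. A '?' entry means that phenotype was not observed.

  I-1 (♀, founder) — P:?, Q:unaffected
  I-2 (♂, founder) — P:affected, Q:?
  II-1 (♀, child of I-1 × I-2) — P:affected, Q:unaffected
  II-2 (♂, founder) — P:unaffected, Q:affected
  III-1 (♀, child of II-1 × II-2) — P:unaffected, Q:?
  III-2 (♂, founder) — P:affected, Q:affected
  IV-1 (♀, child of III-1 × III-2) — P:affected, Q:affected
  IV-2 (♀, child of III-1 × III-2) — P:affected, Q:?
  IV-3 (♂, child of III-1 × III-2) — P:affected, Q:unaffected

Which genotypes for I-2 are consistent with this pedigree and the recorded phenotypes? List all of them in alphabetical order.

I-2 ∈ {PP Qq, PP qq, Pp Qq, Pp qq}

P/I-1 ? ·: pp|Pp|PP
P/I-2 aff ·: Pp|PP
P/II-1 aff I-1×I-2: Pp
P/II-2 un ·: pp
P/III-1 un II-1×II-2: pp
P/III-2 aff ·: Pp|PP
P/IV-1 aff III-1×III-2: Pp
P/IV-2 aff III-1×III-2: Pp
P/IV-3 aff III-1×III-2: Pp
⇒ P over [I-1,I-2,II-1,II-2,III-1,III-2,IV-1,IV-2,IV-3]: 10 consistent
Q/I-1 un ·: qq
Q/I-2 ? ·: qq|Qq
Q/II-1 un I-1×I-2: qq
Q/II-2 aff ·: Qq|QQ
Q/III-1 ? II-1×II-2: qq|Qq
Q/III-2 aff ·: Qq
Q/IV-1 aff III-1×III-2: Qq|QQ
Q/IV-2 ? III-1×III-2: qq|Qq|QQ
Q/IV-3 un III-1×III-2: qq
⇒ Q over [I-1,I-2,II-1,II-2,III-1,III-2,IV-1,IV-2,IV-3]: 28 consistent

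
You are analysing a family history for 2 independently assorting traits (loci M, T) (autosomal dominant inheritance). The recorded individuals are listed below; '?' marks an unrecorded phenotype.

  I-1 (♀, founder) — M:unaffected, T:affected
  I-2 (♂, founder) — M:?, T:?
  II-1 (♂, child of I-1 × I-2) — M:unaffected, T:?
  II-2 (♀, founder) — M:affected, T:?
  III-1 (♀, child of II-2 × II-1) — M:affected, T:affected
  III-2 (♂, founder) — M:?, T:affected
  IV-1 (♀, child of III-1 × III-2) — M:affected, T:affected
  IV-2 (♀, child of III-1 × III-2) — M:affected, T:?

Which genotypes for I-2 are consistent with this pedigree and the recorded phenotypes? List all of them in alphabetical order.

M/I-1 un ·: mm
M/I-2 ? ·: mm|Mm
M/II-1 un I-1×I-2: mm
M/II-2 aff ·: Mm|MM
M/III-1 aff II-2×II-1: Mm
M/III-2 ? ·: mm|Mm|MM
M/IV-1 aff III-1×III-2: Mm|MM
M/IV-2 aff III-1×III-2: Mm|MM
⇒ M over [I-1,I-2,II-1,II-2,III-1,III-2,IV-1,IV-2]: 36 consistent
T/I-1 aff ·: Tt|TT
T/I-2 ? ·: tt|Tt|TT
T/II-1 ? I-1×I-2: tt|Tt|TT
T/II-2 ? ·: tt|Tt|TT
T/III-1 aff II-2×II-1: Tt|TT
T/III-2 aff ·: Tt|TT
T/IV-1 aff III-1×III-2: Tt|TT
T/IV-2 ? III-1×III-2: tt|Tt|TT
⇒ T over [I-1,I-2,II-1,II-2,III-1,III-2,IV-1,IV-2]: 360 consistent

I-2 ∈ {Mm TT, Mm Tt, Mm tt, mm TT, mm Tt, mm tt}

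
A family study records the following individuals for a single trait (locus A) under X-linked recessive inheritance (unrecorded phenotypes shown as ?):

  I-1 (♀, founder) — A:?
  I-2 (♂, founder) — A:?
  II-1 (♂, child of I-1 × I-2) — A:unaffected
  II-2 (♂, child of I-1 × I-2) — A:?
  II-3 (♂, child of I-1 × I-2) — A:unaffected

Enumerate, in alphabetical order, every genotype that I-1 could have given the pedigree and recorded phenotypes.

I-1 ∈ {X^AX^A, X^AX^a}

A/I-1 ? ·: X^AX^A|X^AX^a
A/I-2 ? ·: X^AY|X^aY
A/II-1 un I-1×I-2: X^AY
A/II-2 ? I-1×I-2: X^AY|X^aY
A/II-3 un I-1×I-2: X^AY
⇒ A over [I-1,I-2,II-1,II-2,II-3]: 6 consistent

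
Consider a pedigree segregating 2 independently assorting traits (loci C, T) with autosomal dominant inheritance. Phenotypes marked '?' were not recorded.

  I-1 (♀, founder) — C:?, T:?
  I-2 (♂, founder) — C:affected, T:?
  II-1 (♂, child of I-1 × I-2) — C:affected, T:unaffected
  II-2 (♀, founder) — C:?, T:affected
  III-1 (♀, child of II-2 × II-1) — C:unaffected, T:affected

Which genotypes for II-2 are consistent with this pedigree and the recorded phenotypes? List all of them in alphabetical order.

II-2 ∈ {Cc TT, Cc Tt, cc TT, cc Tt}

C/I-1 ? ·: cc|Cc|CC
C/I-2 aff ·: Cc|CC
C/II-1 aff I-1×I-2: Cc
C/II-2 ? ·: cc|Cc
C/III-1 un II-2×II-1: cc
⇒ C over [I-1,I-2,II-1,II-2,III-1]: 10 consistent
T/I-1 ? ·: tt|Tt
T/I-2 ? ·: tt|Tt
T/II-1 un I-1×I-2: tt
T/II-2 aff ·: Tt|TT
T/III-1 aff II-2×II-1: Tt
⇒ T over [I-1,I-2,II-1,II-2,III-1]: 8 consistent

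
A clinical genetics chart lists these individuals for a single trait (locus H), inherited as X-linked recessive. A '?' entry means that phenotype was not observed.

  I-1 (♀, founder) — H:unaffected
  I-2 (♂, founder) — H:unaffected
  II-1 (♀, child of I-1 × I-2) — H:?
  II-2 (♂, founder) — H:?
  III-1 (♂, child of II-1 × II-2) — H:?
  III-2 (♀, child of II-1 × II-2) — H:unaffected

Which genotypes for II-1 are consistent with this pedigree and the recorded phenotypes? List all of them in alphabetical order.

H/I-1 un ·: X^HX^H|X^HX^h
H/I-2 un ·: X^HY
H/II-1 ? I-1×I-2: X^HX^H|X^HX^h
H/II-2 ? ·: X^HY|X^hY
H/III-1 ? II-1×II-2: X^HY|X^hY
H/III-2 un II-1×II-2: X^HX^H|X^HX^h
⇒ H over [I-1,I-2,II-1,II-2,III-1,III-2]: 10 consistent

II-1 ∈ {X^HX^H, X^HX^h}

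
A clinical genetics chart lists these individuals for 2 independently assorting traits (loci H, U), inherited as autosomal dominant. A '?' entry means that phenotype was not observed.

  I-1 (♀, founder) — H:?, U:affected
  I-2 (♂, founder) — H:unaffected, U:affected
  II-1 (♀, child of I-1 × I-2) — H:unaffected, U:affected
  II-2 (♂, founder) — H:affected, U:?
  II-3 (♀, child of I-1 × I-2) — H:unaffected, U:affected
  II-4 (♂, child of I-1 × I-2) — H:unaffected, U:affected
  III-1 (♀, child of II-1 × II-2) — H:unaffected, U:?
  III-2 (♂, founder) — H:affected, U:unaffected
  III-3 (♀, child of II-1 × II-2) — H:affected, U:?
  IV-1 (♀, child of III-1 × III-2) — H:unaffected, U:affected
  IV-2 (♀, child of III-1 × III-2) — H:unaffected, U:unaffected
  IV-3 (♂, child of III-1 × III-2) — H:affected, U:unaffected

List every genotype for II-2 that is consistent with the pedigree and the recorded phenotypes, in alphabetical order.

II-2 ∈ {Hh UU, Hh Uu, Hh uu}

H/I-1 ? ·: hh|Hh
H/I-2 un ·: hh
H/II-1 un I-1×I-2: hh
H/II-2 aff ·: Hh
H/II-3 un I-1×I-2: hh
H/II-4 un I-1×I-2: hh
H/III-1 un II-1×II-2: hh
H/III-2 aff ·: Hh
H/III-3 aff II-1×II-2: Hh
H/IV-1 un III-1×III-2: hh
H/IV-2 un III-1×III-2: hh
H/IV-3 aff III-1×III-2: Hh
⇒ H over [I-1,I-2,II-1,II-2,II-3,II-4,III-1,III-2,III-3,IV-1,IV-2,IV-3]: 2 consistent
U/I-1 aff ·: Uu|UU
U/I-2 aff ·: Uu|UU
U/II-1 aff I-1×I-2: Uu|UU
U/II-2 ? ·: uu|Uu|UU
U/II-3 aff I-1×I-2: Uu|UU
U/II-4 aff I-1×I-2: Uu|UU
U/III-1 ? II-1×II-2: Uu
U/III-2 un ·: uu
U/III-3 ? II-1×II-2: uu|Uu|UU
U/IV-1 aff III-1×III-2: Uu
U/IV-2 un III-1×III-2: uu
U/IV-3 un III-1×III-2: uu
⇒ U over [I-1,I-2,II-1,II-2,II-3,II-4,III-1,III-2,III-3,IV-1,IV-2,IV-3]: 123 consistent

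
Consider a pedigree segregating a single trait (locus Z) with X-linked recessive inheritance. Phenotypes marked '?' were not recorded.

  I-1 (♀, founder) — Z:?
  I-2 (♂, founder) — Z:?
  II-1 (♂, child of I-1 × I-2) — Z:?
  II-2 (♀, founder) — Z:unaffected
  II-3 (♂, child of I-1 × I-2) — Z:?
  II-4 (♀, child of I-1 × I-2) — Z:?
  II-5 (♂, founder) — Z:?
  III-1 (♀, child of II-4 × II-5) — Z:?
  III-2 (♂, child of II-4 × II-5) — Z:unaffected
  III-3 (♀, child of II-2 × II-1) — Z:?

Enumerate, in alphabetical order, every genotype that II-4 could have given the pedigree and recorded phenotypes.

Z/I-1 ? ·: X^ZX^Z|X^ZX^z|X^zX^z
Z/I-2 ? ·: X^ZY|X^zY
Z/II-1 ? I-1×I-2: X^ZY|X^zY
Z/II-2 un ·: X^ZX^Z|X^ZX^z
Z/II-3 ? I-1×I-2: X^ZY|X^zY
Z/II-4 ? I-1×I-2: X^ZX^Z|X^ZX^z
Z/II-5 ? ·: X^ZY|X^zY
Z/III-1 ? II-4×II-5: X^ZX^Z|X^ZX^z|X^zX^z
Z/III-2 un II-4×II-5: X^ZY
Z/III-3 ? II-2×II-1: X^ZX^Z|X^ZX^z|X^zX^z
⇒ Z over [I-1,I-2,II-1,II-2,II-3,II-4,II-5,III-1,III-2,III-3]: 150 consistent

II-4 ∈ {X^ZX^Z, X^ZX^z}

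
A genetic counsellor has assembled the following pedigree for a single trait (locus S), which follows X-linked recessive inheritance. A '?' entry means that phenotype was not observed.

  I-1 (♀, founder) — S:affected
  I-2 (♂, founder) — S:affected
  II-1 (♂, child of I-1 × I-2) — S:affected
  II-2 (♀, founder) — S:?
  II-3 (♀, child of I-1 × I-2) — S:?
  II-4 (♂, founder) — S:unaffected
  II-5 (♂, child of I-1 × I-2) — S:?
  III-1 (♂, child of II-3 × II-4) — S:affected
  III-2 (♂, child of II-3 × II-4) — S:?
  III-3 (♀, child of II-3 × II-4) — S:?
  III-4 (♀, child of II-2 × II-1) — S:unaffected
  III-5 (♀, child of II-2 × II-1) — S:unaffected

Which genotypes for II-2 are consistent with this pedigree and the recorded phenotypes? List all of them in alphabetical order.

S/I-1 aff ·: X^sX^s
S/I-2 aff ·: X^sY
S/II-1 aff I-1×I-2: X^sY
S/II-2 ? ·: X^SX^S|X^SX^s
S/II-3 ? I-1×I-2: X^sX^s
S/II-4 un ·: X^SY
S/II-5 ? I-1×I-2: X^sY
S/III-1 aff II-3×II-4: X^sY
S/III-2 ? II-3×II-4: X^sY
S/III-3 ? II-3×II-4: X^SX^s
S/III-4 un II-2×II-1: X^SX^s
S/III-5 un II-2×II-1: X^SX^s
⇒ S over [I-1,I-2,II-1,II-2,II-3,II-4,II-5,III-1,III-2,III-3,III-4,III-5]: 2 consistent

II-2 ∈ {X^SX^S, X^SX^s}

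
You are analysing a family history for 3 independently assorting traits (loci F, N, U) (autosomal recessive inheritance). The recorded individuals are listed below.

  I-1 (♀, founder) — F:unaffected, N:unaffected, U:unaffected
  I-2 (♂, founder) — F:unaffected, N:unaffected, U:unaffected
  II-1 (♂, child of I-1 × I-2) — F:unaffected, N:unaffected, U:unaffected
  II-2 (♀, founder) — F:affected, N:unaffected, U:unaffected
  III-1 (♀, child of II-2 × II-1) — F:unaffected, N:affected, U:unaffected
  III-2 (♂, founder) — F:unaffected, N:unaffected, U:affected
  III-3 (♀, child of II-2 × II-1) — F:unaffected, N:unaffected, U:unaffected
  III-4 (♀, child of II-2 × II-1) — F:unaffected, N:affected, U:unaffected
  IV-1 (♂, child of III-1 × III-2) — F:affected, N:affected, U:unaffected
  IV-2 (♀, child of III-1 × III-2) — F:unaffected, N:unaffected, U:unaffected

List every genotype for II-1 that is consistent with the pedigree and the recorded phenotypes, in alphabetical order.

II-1 ∈ {FF Nn UU, FF Nn Uu, Ff Nn UU, Ff Nn Uu}

F/I-1 un ·: FF|Ff
F/I-2 un ·: FF|Ff
F/II-1 un I-1×I-2: FF|Ff
F/II-2 aff ·: ff
F/III-1 un II-2×II-1: Ff
F/III-2 un ·: Ff
F/III-3 un II-2×II-1: Ff
F/III-4 un II-2×II-1: Ff
F/IV-1 aff III-1×III-2: ff
F/IV-2 un III-1×III-2: FF|Ff
⇒ F over [I-1,I-2,II-1,II-2,III-1,III-2,III-3,III-4,IV-1,IV-2]: 14 consistent
N/I-1 un ·: NN|Nn
N/I-2 un ·: NN|Nn
N/II-1 un I-1×I-2: Nn
N/II-2 un ·: Nn
N/III-1 aff II-2×II-1: nn
N/III-2 un ·: Nn
N/III-3 un II-2×II-1: NN|Nn
N/III-4 aff II-2×II-1: nn
N/IV-1 aff III-1×III-2: nn
N/IV-2 un III-1×III-2: Nn
⇒ N over [I-1,I-2,II-1,II-2,III-1,III-2,III-3,III-4,IV-1,IV-2]: 6 consistent
U/I-1 un ·: UU|Uu
U/I-2 un ·: UU|Uu
U/II-1 un I-1×I-2: UU|Uu
U/II-2 un ·: UU|Uu
U/III-1 un II-2×II-1: UU|Uu
U/III-2 aff ·: uu
U/III-3 un II-2×II-1: UU|Uu
U/III-4 un II-2×II-1: UU|Uu
U/IV-1 un III-1×III-2: Uu
U/IV-2 un III-1×III-2: Uu
⇒ U over [I-1,I-2,II-1,II-2,III-1,III-2,III-3,III-4,IV-1,IV-2]: 84 consistent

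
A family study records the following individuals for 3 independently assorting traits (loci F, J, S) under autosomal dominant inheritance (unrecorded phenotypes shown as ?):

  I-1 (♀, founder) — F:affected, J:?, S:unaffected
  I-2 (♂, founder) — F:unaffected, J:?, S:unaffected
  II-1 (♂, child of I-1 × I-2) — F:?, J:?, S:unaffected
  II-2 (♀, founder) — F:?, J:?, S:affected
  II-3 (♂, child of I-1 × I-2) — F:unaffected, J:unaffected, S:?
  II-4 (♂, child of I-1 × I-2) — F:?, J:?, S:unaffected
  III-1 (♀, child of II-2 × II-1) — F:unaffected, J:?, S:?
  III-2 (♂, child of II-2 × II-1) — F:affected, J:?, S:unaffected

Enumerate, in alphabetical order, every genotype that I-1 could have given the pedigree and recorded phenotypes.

F/I-1 aff ·: Ff
F/I-2 un ·: ff
F/II-1 ? I-1×I-2: ff|Ff
F/II-2 ? ·: ff|Ff
F/II-3 un I-1×I-2: ff
F/II-4 ? I-1×I-2: ff|Ff
F/III-1 un II-2×II-1: ff
F/III-2 aff II-2×II-1: Ff|FF
⇒ F over [I-1,I-2,II-1,II-2,II-3,II-4,III-1,III-2]: 8 consistent
J/I-1 ? ·: jj|Jj
J/I-2 ? ·: jj|Jj
J/II-1 ? I-1×I-2: jj|Jj|JJ
J/II-2 ? ·: jj|Jj|JJ
J/II-3 un I-1×I-2: jj
J/II-4 ? I-1×I-2: jj|Jj|JJ
J/III-1 ? II-2×II-1: jj|Jj|JJ
J/III-2 ? II-2×II-1: jj|Jj|JJ
⇒ J over [I-1,I-2,II-1,II-2,II-3,II-4,III-1,III-2]: 185 consistent
S/I-1 un ·: ss
S/I-2 un ·: ss
S/II-1 un I-1×I-2: ss
S/II-2 aff ·: Ss
S/II-3 ? I-1×I-2: ss
S/II-4 un I-1×I-2: ss
S/III-1 ? II-2×II-1: ss|Ss
S/III-2 un II-2×II-1: ss
⇒ S over [I-1,I-2,II-1,II-2,II-3,II-4,III-1,III-2]: 2 consistent

I-1 ∈ {Ff Jj ss, Ff jj ss}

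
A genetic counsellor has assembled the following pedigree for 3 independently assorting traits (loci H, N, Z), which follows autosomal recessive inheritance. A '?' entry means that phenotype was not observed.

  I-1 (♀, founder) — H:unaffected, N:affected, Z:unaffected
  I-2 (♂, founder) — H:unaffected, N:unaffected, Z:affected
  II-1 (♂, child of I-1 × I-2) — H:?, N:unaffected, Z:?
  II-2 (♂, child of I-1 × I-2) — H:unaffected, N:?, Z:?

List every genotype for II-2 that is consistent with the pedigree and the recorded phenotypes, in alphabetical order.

H/I-1 un ·: HH|Hh
H/I-2 un ·: HH|Hh
H/II-1 ? I-1×I-2: HH|Hh|hh
H/II-2 un I-1×I-2: HH|Hh
⇒ H over [I-1,I-2,II-1,II-2]: 15 consistent
N/I-1 aff ·: nn
N/I-2 un ·: NN|Nn
N/II-1 un I-1×I-2: Nn
N/II-2 ? I-1×I-2: Nn|nn
⇒ N over [I-1,I-2,II-1,II-2]: 3 consistent
Z/I-1 un ·: ZZ|Zz
Z/I-2 aff ·: zz
Z/II-1 ? I-1×I-2: Zz|zz
Z/II-2 ? I-1×I-2: Zz|zz
⇒ Z over [I-1,I-2,II-1,II-2]: 5 consistent

II-2 ∈ {HH Nn Zz, HH Nn zz, HH nn Zz, HH nn zz, Hh Nn Zz, Hh Nn zz, Hh nn Zz, Hh nn zz}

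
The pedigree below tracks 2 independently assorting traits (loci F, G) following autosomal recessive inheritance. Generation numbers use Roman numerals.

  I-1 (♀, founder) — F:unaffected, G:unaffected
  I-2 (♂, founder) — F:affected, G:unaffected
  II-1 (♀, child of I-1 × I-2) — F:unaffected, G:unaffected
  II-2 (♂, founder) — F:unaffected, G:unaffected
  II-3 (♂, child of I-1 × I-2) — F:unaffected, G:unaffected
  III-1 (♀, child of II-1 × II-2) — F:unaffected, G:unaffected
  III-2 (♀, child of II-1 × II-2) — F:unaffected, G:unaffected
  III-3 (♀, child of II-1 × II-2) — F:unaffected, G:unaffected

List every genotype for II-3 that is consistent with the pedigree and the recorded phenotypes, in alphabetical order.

II-3 ∈ {Ff GG, Ff Gg}

F/I-1 un ·: FF|Ff
F/I-2 aff ·: ff
F/II-1 un I-1×I-2: Ff
F/II-2 un ·: FF|Ff
F/II-3 un I-1×I-2: Ff
F/III-1 un II-1×II-2: FF|Ff
F/III-2 un II-1×II-2: FF|Ff
F/III-3 un II-1×II-2: FF|Ff
⇒ F over [I-1,I-2,II-1,II-2,II-3,III-1,III-2,III-3]: 32 consistent
G/I-1 un ·: GG|Gg
G/I-2 un ·: GG|Gg
G/II-1 un I-1×I-2: GG|Gg
G/II-2 un ·: GG|Gg
G/II-3 un I-1×I-2: GG|Gg
G/III-1 un II-1×II-2: GG|Gg
G/III-2 un II-1×II-2: GG|Gg
G/III-3 un II-1×II-2: GG|Gg
⇒ G over [I-1,I-2,II-1,II-2,II-3,III-1,III-2,III-3]: 159 consistent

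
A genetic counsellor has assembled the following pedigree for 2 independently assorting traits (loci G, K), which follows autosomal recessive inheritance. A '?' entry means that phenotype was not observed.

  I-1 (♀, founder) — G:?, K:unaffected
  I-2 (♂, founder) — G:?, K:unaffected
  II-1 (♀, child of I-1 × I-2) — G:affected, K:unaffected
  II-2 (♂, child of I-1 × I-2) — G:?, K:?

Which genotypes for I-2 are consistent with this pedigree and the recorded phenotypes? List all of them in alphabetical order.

I-2 ∈ {Gg KK, Gg Kk, gg KK, gg Kk}

G/I-1 ? ·: Gg|gg
G/I-2 ? ·: Gg|gg
G/II-1 aff I-1×I-2: gg
G/II-2 ? I-1×I-2: GG|Gg|gg
⇒ G over [I-1,I-2,II-1,II-2]: 8 consistent
K/I-1 un ·: KK|Kk
K/I-2 un ·: KK|Kk
K/II-1 un I-1×I-2: KK|Kk
K/II-2 ? I-1×I-2: KK|Kk|kk
⇒ K over [I-1,I-2,II-1,II-2]: 15 consistent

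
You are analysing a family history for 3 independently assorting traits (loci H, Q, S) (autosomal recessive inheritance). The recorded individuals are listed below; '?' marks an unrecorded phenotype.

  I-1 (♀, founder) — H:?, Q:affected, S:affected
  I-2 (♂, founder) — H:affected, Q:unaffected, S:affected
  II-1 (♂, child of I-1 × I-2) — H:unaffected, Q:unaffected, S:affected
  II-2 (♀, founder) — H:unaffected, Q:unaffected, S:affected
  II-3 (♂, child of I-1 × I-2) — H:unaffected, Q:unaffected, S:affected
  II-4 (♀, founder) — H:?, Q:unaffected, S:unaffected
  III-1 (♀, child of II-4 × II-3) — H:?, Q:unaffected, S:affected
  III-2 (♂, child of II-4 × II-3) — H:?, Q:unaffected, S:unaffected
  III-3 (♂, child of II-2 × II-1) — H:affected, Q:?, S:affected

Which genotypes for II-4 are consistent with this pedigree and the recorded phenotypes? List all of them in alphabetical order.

H/I-1 ? ·: HH|Hh
H/I-2 aff ·: hh
H/II-1 un I-1×I-2: Hh
H/II-2 un ·: Hh
H/II-3 un I-1×I-2: Hh
H/II-4 ? ·: HH|Hh|hh
H/III-1 ? II-4×II-3: HH|Hh|hh
H/III-2 ? II-4×II-3: HH|Hh|hh
H/III-3 aff II-2×II-1: hh
⇒ H over [I-1,I-2,II-1,II-2,II-3,II-4,III-1,III-2,III-3]: 34 consistent
Q/I-1 aff ·: qq
Q/I-2 un ·: QQ|Qq
Q/II-1 un I-1×I-2: Qq
Q/II-2 un ·: QQ|Qq
Q/II-3 un I-1×I-2: Qq
Q/II-4 un ·: QQ|Qq
Q/III-1 un II-4×II-3: QQ|Qq
Q/III-2 un II-4×II-3: QQ|Qq
Q/III-3 ? II-2×II-1: QQ|Qq|qq
⇒ Q over [I-1,I-2,II-1,II-2,II-3,II-4,III-1,III-2,III-3]: 80 consistent
S/I-1 aff ·: ss
S/I-2 aff ·: ss
S/II-1 aff I-1×I-2: ss
S/II-2 aff ·: ss
S/II-3 aff I-1×I-2: ss
S/II-4 un ·: Ss
S/III-1 aff II-4×II-3: ss
S/III-2 un II-4×II-3: Ss
S/III-3 aff II-2×II-1: ss
⇒ S over [I-1,I-2,II-1,II-2,II-3,II-4,III-1,III-2,III-3]: 1 consistent

II-4 ∈ {HH QQ Ss, HH Qq Ss, Hh QQ Ss, Hh Qq Ss, hh QQ Ss, hh Qq Ss}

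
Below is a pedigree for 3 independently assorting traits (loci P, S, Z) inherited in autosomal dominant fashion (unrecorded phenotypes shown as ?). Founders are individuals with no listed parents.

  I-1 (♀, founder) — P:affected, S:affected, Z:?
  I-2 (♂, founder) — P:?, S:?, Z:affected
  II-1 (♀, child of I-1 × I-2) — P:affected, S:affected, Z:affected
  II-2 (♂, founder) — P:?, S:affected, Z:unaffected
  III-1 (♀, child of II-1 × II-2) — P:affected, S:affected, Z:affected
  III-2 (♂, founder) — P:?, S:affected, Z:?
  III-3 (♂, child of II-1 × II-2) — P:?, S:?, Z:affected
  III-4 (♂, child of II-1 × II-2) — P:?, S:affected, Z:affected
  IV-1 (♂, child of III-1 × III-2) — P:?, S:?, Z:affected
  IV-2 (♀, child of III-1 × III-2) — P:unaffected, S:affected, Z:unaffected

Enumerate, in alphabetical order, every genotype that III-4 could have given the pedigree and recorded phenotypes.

III-4 ∈ {PP SS Zz, PP Ss Zz, Pp SS Zz, Pp Ss Zz, pp SS Zz, pp Ss Zz}

P/I-1 aff ·: Pp|PP
P/I-2 ? ·: pp|Pp|PP
P/II-1 aff I-1×I-2: Pp|PP
P/II-2 ? ·: pp|Pp|PP
P/III-1 aff II-1×II-2: Pp
P/III-2 ? ·: pp|Pp
P/III-3 ? II-1×II-2: pp|Pp|PP
P/III-4 ? II-1×II-2: pp|Pp|PP
P/IV-1 ? III-1×III-2: pp|Pp|PP
P/IV-2 un III-1×III-2: pp
⇒ P over [I-1,I-2,II-1,II-2,III-1,III-2,III-3,III-4,IV-1,IV-2]: 525 consistent
S/I-1 aff ·: Ss|SS
S/I-2 ? ·: ss|Ss|SS
S/II-1 aff I-1×I-2: Ss|SS
S/II-2 aff ·: Ss|SS
S/III-1 aff II-1×II-2: Ss|SS
S/III-2 aff ·: Ss|SS
S/III-3 ? II-1×II-2: ss|Ss|SS
S/III-4 aff II-1×II-2: Ss|SS
S/IV-1 ? III-1×III-2: ss|Ss|SS
S/IV-2 aff III-1×III-2: Ss|SS
⇒ S over [I-1,I-2,II-1,II-2,III-1,III-2,III-3,III-4,IV-1,IV-2]: 1010 consistent
Z/I-1 ? ·: zz|Zz|ZZ
Z/I-2 aff ·: Zz|ZZ
Z/II-1 aff I-1×I-2: Zz|ZZ
Z/II-2 un ·: zz
Z/III-1 aff II-1×II-2: Zz
Z/III-2 ? ·: zz|Zz
Z/III-3 aff II-1×II-2: Zz
Z/III-4 aff II-1×II-2: Zz
Z/IV-1 aff III-1×III-2: Zz|ZZ
Z/IV-2 un III-1×III-2: zz
⇒ Z over [I-1,I-2,II-1,II-2,III-1,III-2,III-3,III-4,IV-1,IV-2]: 27 consistent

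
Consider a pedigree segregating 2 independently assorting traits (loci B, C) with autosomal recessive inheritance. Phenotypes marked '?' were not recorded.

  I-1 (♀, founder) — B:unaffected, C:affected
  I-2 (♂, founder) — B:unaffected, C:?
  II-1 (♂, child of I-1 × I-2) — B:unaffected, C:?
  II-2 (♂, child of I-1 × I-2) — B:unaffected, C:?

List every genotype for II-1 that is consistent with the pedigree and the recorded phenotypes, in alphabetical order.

B/I-1 un ·: BB|Bb
B/I-2 un ·: BB|Bb
B/II-1 un I-1×I-2: BB|Bb
B/II-2 un I-1×I-2: BB|Bb
⇒ B over [I-1,I-2,II-1,II-2]: 13 consistent
C/I-1 aff ·: cc
C/I-2 ? ·: CC|Cc|cc
C/II-1 ? I-1×I-2: Cc|cc
C/II-2 ? I-1×I-2: Cc|cc
⇒ C over [I-1,I-2,II-1,II-2]: 6 consistent

II-1 ∈ {BB Cc, BB cc, Bb Cc, Bb cc}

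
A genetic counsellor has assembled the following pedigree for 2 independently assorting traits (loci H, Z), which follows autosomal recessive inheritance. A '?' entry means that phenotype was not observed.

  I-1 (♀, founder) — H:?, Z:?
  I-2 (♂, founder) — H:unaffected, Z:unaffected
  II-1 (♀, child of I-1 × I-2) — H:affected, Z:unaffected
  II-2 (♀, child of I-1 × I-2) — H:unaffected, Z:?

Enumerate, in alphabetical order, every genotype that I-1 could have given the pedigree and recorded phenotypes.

I-1 ∈ {Hh ZZ, Hh Zz, Hh zz, hh ZZ, hh Zz, hh zz}

H/I-1 ? ·: Hh|hh
H/I-2 un ·: Hh
H/II-1 aff I-1×I-2: hh
H/II-2 un I-1×I-2: HH|Hh
⇒ H over [I-1,I-2,II-1,II-2]: 3 consistent
Z/I-1 ? ·: ZZ|Zz|zz
Z/I-2 un ·: ZZ|Zz
Z/II-1 un I-1×I-2: ZZ|Zz
Z/II-2 ? I-1×I-2: ZZ|Zz|zz
⇒ Z over [I-1,I-2,II-1,II-2]: 18 consistent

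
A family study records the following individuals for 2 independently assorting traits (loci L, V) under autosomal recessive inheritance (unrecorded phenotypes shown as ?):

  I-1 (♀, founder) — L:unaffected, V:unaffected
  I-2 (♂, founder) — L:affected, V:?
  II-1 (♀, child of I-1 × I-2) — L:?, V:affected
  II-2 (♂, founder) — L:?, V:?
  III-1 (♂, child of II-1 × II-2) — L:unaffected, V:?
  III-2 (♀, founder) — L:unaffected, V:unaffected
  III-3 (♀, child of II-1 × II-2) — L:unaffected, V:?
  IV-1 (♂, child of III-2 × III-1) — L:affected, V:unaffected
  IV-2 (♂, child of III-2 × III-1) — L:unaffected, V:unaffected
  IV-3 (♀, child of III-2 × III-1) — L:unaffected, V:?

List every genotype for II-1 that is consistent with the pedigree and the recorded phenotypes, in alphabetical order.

L/I-1 un ·: LL|Ll
L/I-2 aff ·: ll
L/II-1 ? I-1×I-2: Ll|ll
L/II-2 ? ·: LL|Ll|ll
L/III-1 un II-1×II-2: Ll
L/III-2 un ·: Ll
L/III-3 un II-1×II-2: LL|Ll
L/IV-1 aff III-2×III-1: ll
L/IV-2 un III-2×III-1: LL|Ll
L/IV-3 un III-2×III-1: LL|Ll
⇒ L over [I-1,I-2,II-1,II-2,III-1,III-2,III-3,IV-1,IV-2,IV-3]: 48 consistent
V/I-1 un ·: Vv
V/I-2 ? ·: Vv|vv
V/II-1 aff I-1×I-2: vv
V/II-2 ? ·: VV|Vv|vv
V/III-1 ? II-1×II-2: Vv|vv
V/III-2 un ·: VV|Vv
V/III-3 ? II-1×II-2: Vv|vv
V/IV-1 un III-2×III-1: VV|Vv
V/IV-2 un III-2×III-1: VV|Vv
V/IV-3 ? III-2×III-1: VV|Vv|vv
⇒ V over [I-1,I-2,II-1,II-2,III-1,III-2,III-3,IV-1,IV-2,IV-3]: 138 consistent

II-1 ∈ {Ll vv, ll vv}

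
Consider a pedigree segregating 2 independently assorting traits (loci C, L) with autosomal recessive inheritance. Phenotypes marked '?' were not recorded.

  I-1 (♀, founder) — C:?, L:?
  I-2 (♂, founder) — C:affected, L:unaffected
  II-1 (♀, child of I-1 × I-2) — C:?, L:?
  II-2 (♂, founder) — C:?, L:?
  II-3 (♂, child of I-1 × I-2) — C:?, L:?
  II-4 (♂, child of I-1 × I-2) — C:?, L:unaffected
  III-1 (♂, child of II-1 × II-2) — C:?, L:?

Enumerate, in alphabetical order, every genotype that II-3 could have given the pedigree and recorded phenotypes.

C/I-1 ? ·: CC|Cc|cc
C/I-2 aff ·: cc
C/II-1 ? I-1×I-2: Cc|cc
C/II-2 ? ·: CC|Cc|cc
C/II-3 ? I-1×I-2: Cc|cc
C/II-4 ? I-1×I-2: Cc|cc
C/III-1 ? II-1×II-2: CC|Cc|cc
⇒ C over [I-1,I-2,II-1,II-2,II-3,II-4,III-1]: 55 consistent
L/I-1 ? ·: LL|Ll|ll
L/I-2 un ·: LL|Ll
L/II-1 ? I-1×I-2: LL|Ll|ll
L/II-2 ? ·: LL|Ll|ll
L/II-3 ? I-1×I-2: LL|Ll|ll
L/II-4 un I-1×I-2: LL|Ll
L/III-1 ? II-1×II-2: LL|Ll|ll
⇒ L over [I-1,I-2,II-1,II-2,II-3,II-4,III-1]: 211 consistent

II-3 ∈ {Cc LL, Cc Ll, Cc ll, cc LL, cc Ll, cc ll}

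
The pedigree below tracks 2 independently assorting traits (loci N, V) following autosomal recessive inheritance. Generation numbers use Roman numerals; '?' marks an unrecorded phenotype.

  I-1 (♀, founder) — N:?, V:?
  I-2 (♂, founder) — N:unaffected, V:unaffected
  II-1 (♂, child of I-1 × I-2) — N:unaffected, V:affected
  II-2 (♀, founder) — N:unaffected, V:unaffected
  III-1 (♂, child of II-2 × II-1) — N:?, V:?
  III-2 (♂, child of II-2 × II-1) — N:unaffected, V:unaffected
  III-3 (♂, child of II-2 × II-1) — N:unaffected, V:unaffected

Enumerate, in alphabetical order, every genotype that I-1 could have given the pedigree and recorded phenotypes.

N/I-1 ? ·: NN|Nn|nn
N/I-2 un ·: NN|Nn
N/II-1 un I-1×I-2: NN|Nn
N/II-2 un ·: NN|Nn
N/III-1 ? II-2×II-1: NN|Nn|nn
N/III-2 un II-2×II-1: NN|Nn
N/III-3 un II-2×II-1: NN|Nn
⇒ N over [I-1,I-2,II-1,II-2,III-1,III-2,III-3]: 136 consistent
V/I-1 ? ·: Vv|vv
V/I-2 un ·: Vv
V/II-1 aff I-1×I-2: vv
V/II-2 un ·: VV|Vv
V/III-1 ? II-2×II-1: Vv|vv
V/III-2 un II-2×II-1: Vv
V/III-3 un II-2×II-1: Vv
⇒ V over [I-1,I-2,II-1,II-2,III-1,III-2,III-3]: 6 consistent

I-1 ∈ {NN Vv, NN vv, Nn Vv, Nn vv, nn Vv, nn vv}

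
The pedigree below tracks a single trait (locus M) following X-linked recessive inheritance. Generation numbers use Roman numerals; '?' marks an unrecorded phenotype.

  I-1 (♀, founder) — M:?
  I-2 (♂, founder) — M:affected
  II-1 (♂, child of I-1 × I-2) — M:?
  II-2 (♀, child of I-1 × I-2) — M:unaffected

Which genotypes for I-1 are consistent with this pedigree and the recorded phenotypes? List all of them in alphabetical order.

M/I-1 ? ·: X^MX^M|X^MX^m
M/I-2 aff ·: X^mY
M/II-1 ? I-1×I-2: X^MY|X^mY
M/II-2 un I-1×I-2: X^MX^m
⇒ M over [I-1,I-2,II-1,II-2]: 3 consistent

I-1 ∈ {X^MX^M, X^MX^m}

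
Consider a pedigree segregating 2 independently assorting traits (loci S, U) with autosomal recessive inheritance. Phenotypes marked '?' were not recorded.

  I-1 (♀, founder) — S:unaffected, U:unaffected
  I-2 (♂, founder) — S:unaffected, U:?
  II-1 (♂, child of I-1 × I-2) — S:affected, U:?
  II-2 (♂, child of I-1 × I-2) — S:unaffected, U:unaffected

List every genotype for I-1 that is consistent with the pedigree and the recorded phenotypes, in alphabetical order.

S/I-1 un ·: Ss
S/I-2 un ·: Ss
S/II-1 aff I-1×I-2: ss
S/II-2 un I-1×I-2: SS|Ss
⇒ S over [I-1,I-2,II-1,II-2]: 2 consistent
U/I-1 un ·: UU|Uu
U/I-2 ? ·: UU|Uu|uu
U/II-1 ? I-1×I-2: UU|Uu|uu
U/II-2 un I-1×I-2: UU|Uu
⇒ U over [I-1,I-2,II-1,II-2]: 18 consistent

I-1 ∈ {Ss UU, Ss Uu}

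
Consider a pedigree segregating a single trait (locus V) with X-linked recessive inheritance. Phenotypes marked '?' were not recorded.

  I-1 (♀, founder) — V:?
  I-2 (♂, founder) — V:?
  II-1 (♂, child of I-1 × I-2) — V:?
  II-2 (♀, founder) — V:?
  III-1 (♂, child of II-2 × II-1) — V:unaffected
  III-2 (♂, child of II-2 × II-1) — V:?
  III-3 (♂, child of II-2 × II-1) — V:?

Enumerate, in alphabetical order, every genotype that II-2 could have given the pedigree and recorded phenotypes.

V/I-1 ? ·: X^VX^V|X^VX^v|X^vX^v
V/I-2 ? ·: X^VY|X^vY
V/II-1 ? I-1×I-2: X^VY|X^vY
V/II-2 ? ·: X^VX^V|X^VX^v
V/III-1 un II-2×II-1: X^VY
V/III-2 ? II-2×II-1: X^VY|X^vY
V/III-3 ? II-2×II-1: X^VY|X^vY
⇒ V over [I-1,I-2,II-1,II-2,III-1,III-2,III-3]: 40 consistent

II-2 ∈ {X^VX^V, X^VX^v}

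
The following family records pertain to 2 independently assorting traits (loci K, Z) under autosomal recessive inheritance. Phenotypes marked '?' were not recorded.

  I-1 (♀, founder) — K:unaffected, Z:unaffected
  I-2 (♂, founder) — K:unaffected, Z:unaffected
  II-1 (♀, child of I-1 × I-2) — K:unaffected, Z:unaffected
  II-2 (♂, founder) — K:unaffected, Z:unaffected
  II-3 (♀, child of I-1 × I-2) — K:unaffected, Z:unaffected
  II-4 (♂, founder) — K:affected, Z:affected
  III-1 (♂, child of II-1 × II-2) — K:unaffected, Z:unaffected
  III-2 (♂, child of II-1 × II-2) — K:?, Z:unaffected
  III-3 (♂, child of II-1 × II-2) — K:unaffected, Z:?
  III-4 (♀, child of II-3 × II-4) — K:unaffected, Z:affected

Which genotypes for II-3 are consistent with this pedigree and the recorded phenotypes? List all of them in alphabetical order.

K/I-1 un ·: KK|Kk
K/I-2 un ·: KK|Kk
K/II-1 un I-1×I-2: KK|Kk
K/II-2 un ·: KK|Kk
K/II-3 un I-1×I-2: KK|Kk
K/II-4 aff ·: kk
K/III-1 un II-1×II-2: KK|Kk
K/III-2 ? II-1×II-2: KK|Kk|kk
K/III-3 un II-1×II-2: KK|Kk
K/III-4 un II-3×II-4: Kk
⇒ K over [I-1,I-2,II-1,II-2,II-3,II-4,III-1,III-2,III-3,III-4]: 183 consistent
Z/I-1 un ·: ZZ|Zz
Z/I-2 un ·: ZZ|Zz
Z/II-1 un I-1×I-2: ZZ|Zz
Z/II-2 un ·: ZZ|Zz
Z/II-3 un I-1×I-2: Zz
Z/II-4 aff ·: zz
Z/III-1 un II-1×II-2: ZZ|Zz
Z/III-2 un II-1×II-2: ZZ|Zz
Z/III-3 ? II-1×II-2: ZZ|Zz|zz
Z/III-4 aff II-3×II-4: zz
⇒ Z over [I-1,I-2,II-1,II-2,II-3,II-4,III-1,III-2,III-3,III-4]: 87 consistent

II-3 ∈ {KK Zz, Kk Zz}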